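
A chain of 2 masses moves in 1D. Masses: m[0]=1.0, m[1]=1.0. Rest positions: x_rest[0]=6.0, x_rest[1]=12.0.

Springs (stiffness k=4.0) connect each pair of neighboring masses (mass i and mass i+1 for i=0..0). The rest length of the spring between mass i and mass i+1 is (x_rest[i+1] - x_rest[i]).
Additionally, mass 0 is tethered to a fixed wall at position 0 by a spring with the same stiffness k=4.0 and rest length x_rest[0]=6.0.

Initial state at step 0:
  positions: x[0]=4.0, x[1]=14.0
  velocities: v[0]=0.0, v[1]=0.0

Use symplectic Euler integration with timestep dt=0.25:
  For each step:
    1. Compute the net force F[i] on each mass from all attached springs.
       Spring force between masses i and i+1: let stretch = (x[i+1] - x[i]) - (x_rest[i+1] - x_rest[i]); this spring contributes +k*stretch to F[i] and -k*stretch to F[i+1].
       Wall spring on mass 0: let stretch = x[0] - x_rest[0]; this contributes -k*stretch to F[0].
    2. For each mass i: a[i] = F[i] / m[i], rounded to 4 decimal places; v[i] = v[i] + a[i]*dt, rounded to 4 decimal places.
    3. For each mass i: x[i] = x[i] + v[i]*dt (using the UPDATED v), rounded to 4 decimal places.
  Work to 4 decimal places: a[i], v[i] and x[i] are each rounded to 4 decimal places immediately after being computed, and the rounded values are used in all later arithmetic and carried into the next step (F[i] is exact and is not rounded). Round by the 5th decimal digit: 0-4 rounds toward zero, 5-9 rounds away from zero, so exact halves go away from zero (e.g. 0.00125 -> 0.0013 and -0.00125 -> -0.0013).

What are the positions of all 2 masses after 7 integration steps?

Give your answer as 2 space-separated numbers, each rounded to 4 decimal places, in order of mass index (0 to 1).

Answer: 3.2039 13.1975

Derivation:
Step 0: x=[4.0000 14.0000] v=[0.0000 0.0000]
Step 1: x=[5.5000 13.0000] v=[6.0000 -4.0000]
Step 2: x=[7.5000 11.6250] v=[8.0000 -5.5000]
Step 3: x=[8.6563 10.7188] v=[4.6250 -3.6250]
Step 4: x=[8.1641 10.7969] v=[-1.9688 0.3125]
Step 5: x=[6.2891 11.7168] v=[-7.5001 3.6797]
Step 6: x=[4.1987 12.7798] v=[-8.3615 4.2520]
Step 7: x=[3.2039 13.1975] v=[-3.9791 1.6709]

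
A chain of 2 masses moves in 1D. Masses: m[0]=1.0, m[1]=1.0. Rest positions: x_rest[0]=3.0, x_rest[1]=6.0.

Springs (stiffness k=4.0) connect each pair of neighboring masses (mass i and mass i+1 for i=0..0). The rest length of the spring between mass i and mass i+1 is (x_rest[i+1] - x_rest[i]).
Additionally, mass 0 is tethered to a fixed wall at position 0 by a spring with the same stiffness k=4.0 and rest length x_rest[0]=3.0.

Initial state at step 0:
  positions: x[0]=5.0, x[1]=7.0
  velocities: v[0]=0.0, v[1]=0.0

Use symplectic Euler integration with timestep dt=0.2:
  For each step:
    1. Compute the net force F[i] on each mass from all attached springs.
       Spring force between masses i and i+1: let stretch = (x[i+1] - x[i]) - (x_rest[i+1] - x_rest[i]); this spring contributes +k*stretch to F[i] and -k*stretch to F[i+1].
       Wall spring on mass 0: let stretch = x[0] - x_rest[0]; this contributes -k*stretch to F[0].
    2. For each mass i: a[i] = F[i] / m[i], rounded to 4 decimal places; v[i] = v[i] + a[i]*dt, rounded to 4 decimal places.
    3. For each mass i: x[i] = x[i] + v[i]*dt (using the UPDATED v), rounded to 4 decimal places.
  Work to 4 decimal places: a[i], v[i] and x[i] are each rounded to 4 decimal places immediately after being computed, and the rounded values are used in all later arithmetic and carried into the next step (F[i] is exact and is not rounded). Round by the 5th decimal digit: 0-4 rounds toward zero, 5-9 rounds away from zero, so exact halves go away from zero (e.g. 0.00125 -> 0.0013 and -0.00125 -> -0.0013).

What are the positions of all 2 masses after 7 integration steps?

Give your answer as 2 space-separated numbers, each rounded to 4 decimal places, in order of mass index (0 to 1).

Step 0: x=[5.0000 7.0000] v=[0.0000 0.0000]
Step 1: x=[4.5200 7.1600] v=[-2.4000 0.8000]
Step 2: x=[3.7392 7.3776] v=[-3.9040 1.0880]
Step 3: x=[2.9423 7.4931] v=[-3.9846 0.5773]
Step 4: x=[2.4027 7.3604] v=[-2.6978 -0.6633]
Step 5: x=[2.2719 6.9145] v=[-0.6538 -2.2295]
Step 6: x=[2.5205 6.2058] v=[1.2428 -3.5436]
Step 7: x=[2.9554 5.3874] v=[2.1746 -4.0918]

Answer: 2.9554 5.3874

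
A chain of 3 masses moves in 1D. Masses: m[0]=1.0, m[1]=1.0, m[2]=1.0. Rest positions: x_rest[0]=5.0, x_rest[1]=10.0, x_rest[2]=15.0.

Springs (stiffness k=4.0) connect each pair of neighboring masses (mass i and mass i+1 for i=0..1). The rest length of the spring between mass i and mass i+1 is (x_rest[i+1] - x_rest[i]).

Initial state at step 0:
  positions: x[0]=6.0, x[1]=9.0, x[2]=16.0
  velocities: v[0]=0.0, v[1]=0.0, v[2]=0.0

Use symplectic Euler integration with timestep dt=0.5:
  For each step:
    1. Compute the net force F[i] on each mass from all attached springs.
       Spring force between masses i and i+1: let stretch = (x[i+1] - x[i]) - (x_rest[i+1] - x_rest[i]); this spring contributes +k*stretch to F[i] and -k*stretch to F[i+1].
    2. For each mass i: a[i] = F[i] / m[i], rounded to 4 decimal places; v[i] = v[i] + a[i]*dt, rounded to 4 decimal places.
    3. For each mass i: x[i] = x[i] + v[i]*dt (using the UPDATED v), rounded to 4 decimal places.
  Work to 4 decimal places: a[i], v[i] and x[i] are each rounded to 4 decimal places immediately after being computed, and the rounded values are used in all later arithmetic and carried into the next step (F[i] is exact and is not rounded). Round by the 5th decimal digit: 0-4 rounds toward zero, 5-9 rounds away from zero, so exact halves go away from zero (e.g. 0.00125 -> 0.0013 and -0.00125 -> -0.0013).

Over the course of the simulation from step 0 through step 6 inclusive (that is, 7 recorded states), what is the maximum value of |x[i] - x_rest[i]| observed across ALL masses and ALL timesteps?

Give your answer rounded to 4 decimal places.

Step 0: x=[6.0000 9.0000 16.0000] v=[0.0000 0.0000 0.0000]
Step 1: x=[4.0000 13.0000 14.0000] v=[-4.0000 8.0000 -4.0000]
Step 2: x=[6.0000 9.0000 16.0000] v=[4.0000 -8.0000 4.0000]
Step 3: x=[6.0000 9.0000 16.0000] v=[0.0000 0.0000 0.0000]
Step 4: x=[4.0000 13.0000 14.0000] v=[-4.0000 8.0000 -4.0000]
Step 5: x=[6.0000 9.0000 16.0000] v=[4.0000 -8.0000 4.0000]
Step 6: x=[6.0000 9.0000 16.0000] v=[0.0000 0.0000 0.0000]
Max displacement = 3.0000

Answer: 3.0000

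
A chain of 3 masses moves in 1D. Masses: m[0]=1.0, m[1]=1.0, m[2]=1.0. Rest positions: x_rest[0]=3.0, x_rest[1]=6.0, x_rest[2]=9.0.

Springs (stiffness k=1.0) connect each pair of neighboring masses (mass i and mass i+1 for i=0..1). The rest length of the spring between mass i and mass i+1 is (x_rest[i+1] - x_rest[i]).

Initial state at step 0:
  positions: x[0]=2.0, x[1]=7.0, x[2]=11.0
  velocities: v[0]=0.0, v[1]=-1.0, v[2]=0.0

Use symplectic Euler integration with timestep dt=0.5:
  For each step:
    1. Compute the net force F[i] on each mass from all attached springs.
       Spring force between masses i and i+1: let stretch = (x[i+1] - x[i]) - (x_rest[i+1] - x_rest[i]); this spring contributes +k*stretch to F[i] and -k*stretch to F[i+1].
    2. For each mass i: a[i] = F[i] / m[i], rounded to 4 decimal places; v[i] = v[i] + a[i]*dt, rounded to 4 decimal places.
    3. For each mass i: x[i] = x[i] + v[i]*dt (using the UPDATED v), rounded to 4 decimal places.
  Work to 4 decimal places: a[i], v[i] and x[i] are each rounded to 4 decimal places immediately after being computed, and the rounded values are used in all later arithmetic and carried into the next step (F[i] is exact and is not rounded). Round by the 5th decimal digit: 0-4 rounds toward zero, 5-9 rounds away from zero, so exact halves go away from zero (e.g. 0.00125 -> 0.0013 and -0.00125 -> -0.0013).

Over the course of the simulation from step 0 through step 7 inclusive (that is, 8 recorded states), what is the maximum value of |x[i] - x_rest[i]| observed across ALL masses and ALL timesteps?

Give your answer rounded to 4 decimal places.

Step 0: x=[2.0000 7.0000 11.0000] v=[0.0000 -1.0000 0.0000]
Step 1: x=[2.5000 6.2500 10.7500] v=[1.0000 -1.5000 -0.5000]
Step 2: x=[3.1875 5.6875 10.1250] v=[1.3750 -1.1250 -1.2500]
Step 3: x=[3.7500 5.6094 9.1406] v=[1.1250 -0.1563 -1.9688]
Step 4: x=[4.0274 5.9492 8.0234] v=[0.5547 0.6796 -2.2344]
Step 5: x=[4.0352 6.3271 7.1377] v=[0.0156 0.7558 -1.7715]
Step 6: x=[3.8660 6.3347 6.7993] v=[-0.3385 0.0152 -0.6768]
Step 7: x=[3.5639 5.8413 7.0948] v=[-0.6042 -0.9869 0.5909]
Max displacement = 2.2007

Answer: 2.2007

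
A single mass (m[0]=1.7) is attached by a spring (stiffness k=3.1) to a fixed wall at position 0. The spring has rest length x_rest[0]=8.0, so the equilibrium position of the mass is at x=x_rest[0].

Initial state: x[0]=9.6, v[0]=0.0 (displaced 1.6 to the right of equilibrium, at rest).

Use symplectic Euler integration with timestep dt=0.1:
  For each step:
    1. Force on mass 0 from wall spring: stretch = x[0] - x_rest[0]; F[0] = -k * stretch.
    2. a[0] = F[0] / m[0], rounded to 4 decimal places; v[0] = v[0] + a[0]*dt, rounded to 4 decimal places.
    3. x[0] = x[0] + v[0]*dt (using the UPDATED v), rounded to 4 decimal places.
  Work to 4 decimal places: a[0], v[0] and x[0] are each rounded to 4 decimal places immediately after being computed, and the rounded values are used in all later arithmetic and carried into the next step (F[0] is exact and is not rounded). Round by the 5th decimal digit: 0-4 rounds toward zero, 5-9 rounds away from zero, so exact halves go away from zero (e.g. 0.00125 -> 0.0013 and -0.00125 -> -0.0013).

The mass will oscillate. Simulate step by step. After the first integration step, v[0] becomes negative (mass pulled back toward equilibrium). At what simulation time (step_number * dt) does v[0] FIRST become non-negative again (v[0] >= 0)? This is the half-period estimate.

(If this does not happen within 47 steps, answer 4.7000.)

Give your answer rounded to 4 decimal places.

Step 0: x=[9.6000] v=[0.0000]
Step 1: x=[9.5708] v=[-0.2918]
Step 2: x=[9.5130] v=[-0.5782]
Step 3: x=[9.4276] v=[-0.8541]
Step 4: x=[9.3162] v=[-1.1144]
Step 5: x=[9.1808] v=[-1.3544]
Step 6: x=[9.0238] v=[-1.5697]
Step 7: x=[8.8482] v=[-1.7564]
Step 8: x=[8.6571] v=[-1.9111]
Step 9: x=[8.4540] v=[-2.0309]
Step 10: x=[8.2426] v=[-2.1137]
Step 11: x=[8.0268] v=[-2.1579]
Step 12: x=[7.8105] v=[-2.1628]
Step 13: x=[7.5977] v=[-2.1282]
Step 14: x=[7.3922] v=[-2.0548]
Step 15: x=[7.1978] v=[-1.9440]
Step 16: x=[7.0180] v=[-1.7977]
Step 17: x=[6.8561] v=[-1.6186]
Step 18: x=[6.7151] v=[-1.4100]
Step 19: x=[6.5975] v=[-1.1757]
Step 20: x=[6.5055] v=[-0.9200]
Step 21: x=[6.4408] v=[-0.6475]
Step 22: x=[6.4045] v=[-0.3632]
Step 23: x=[6.3973] v=[-0.0723]
Step 24: x=[6.4193] v=[0.2200]
First v>=0 after going negative at step 24, time=2.4000

Answer: 2.4000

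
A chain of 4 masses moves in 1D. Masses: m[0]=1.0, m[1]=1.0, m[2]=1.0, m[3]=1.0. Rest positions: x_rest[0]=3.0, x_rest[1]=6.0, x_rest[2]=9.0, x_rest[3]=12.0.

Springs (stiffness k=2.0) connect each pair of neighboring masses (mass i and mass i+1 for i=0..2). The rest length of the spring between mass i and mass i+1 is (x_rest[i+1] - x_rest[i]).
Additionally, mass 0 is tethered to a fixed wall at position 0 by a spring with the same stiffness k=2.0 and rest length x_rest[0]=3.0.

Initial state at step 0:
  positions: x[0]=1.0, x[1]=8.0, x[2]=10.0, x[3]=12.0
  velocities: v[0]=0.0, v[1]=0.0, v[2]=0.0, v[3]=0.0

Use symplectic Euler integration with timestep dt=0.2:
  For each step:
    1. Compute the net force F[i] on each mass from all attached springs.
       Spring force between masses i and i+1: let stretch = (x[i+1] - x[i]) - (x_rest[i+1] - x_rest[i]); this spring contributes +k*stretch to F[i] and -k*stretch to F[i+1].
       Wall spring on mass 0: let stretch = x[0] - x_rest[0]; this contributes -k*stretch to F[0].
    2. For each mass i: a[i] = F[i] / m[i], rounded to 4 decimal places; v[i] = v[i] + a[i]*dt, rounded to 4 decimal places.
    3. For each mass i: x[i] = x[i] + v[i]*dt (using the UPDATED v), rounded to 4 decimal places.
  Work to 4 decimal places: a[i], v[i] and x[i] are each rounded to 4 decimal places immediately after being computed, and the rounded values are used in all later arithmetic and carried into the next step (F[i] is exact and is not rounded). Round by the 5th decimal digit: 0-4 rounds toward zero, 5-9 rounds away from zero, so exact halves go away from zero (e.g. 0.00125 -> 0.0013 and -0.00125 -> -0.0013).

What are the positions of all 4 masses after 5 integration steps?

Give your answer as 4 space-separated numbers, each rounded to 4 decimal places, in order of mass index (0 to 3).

Answer: 5.0540 4.8882 9.3975 12.9421

Derivation:
Step 0: x=[1.0000 8.0000 10.0000 12.0000] v=[0.0000 0.0000 0.0000 0.0000]
Step 1: x=[1.4800 7.6000 10.0000 12.0800] v=[2.4000 -2.0000 0.0000 0.4000]
Step 2: x=[2.3312 6.9024 9.9744 12.2336] v=[4.2560 -3.4880 -0.1280 0.7680]
Step 3: x=[3.3616 6.0849 9.8838 12.4465] v=[5.1520 -4.0877 -0.4531 1.0643]
Step 4: x=[4.3409 5.3534 9.6943 12.6943] v=[4.8967 -3.6575 -0.9476 1.2392]
Step 5: x=[5.0540 4.8882 9.3975 12.9421] v=[3.5653 -2.3261 -1.4840 1.2392]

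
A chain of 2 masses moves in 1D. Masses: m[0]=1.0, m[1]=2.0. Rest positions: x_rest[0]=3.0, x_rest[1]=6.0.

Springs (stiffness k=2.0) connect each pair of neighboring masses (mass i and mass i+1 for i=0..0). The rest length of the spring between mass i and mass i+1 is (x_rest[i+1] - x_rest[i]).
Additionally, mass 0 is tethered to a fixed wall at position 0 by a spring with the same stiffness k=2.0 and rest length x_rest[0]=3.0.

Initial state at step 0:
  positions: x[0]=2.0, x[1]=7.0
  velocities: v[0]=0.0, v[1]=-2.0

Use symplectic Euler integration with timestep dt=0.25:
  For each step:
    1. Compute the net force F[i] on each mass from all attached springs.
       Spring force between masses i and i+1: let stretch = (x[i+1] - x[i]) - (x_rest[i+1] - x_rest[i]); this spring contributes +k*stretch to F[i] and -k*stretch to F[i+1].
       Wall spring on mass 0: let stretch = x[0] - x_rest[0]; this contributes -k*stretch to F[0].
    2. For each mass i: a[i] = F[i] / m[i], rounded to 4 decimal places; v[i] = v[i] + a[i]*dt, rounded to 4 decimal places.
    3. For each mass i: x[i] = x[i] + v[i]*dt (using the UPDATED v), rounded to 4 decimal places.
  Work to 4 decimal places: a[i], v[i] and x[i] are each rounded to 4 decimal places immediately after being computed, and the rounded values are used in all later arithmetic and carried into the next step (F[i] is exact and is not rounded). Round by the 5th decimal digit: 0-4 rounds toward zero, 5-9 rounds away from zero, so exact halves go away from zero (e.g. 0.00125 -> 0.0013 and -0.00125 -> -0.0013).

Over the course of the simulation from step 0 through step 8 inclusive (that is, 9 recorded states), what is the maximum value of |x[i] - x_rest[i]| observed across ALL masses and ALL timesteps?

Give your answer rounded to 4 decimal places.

Step 0: x=[2.0000 7.0000] v=[0.0000 -2.0000]
Step 1: x=[2.3750 6.3750] v=[1.5000 -2.5000]
Step 2: x=[2.9531 5.6875] v=[2.3125 -2.7500]
Step 3: x=[3.5039 5.0166] v=[2.2032 -2.6836]
Step 4: x=[3.8058 4.4387] v=[1.2076 -2.3118]
Step 5: x=[3.7111 4.0087] v=[-0.3789 -1.7200]
Step 6: x=[3.1897 3.7476] v=[-2.0857 -1.0444]
Step 7: x=[2.3393 3.6391] v=[-3.4016 -0.4339]
Step 8: x=[1.3590 3.6369] v=[-3.9214 -0.0089]
Max displacement = 2.3631

Answer: 2.3631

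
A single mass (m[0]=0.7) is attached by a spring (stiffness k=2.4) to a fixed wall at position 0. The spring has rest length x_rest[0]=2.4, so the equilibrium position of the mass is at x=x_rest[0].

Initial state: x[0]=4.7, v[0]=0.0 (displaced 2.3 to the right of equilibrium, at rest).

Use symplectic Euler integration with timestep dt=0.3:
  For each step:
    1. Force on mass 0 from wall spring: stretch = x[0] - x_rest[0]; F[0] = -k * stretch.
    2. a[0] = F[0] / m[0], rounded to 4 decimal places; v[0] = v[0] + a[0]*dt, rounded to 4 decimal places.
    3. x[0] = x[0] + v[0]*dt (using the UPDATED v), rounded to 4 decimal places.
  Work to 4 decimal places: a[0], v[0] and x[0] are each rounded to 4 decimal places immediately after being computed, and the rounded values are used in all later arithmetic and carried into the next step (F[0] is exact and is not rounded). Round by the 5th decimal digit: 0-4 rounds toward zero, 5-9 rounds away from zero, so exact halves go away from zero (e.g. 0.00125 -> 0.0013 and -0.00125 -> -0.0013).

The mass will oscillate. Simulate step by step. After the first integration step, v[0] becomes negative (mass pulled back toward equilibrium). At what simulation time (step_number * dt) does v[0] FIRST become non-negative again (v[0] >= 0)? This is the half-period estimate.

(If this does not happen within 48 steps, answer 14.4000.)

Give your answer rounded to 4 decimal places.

Answer: 1.8000

Derivation:
Step 0: x=[4.7000] v=[0.0000]
Step 1: x=[3.9903] v=[-2.3657]
Step 2: x=[2.7899] v=[-4.0015]
Step 3: x=[1.4692] v=[-4.4025]
Step 4: x=[0.4357] v=[-3.4451]
Step 5: x=[0.0083] v=[-1.4247]
Step 6: x=[0.3189] v=[1.0353]
First v>=0 after going negative at step 6, time=1.8000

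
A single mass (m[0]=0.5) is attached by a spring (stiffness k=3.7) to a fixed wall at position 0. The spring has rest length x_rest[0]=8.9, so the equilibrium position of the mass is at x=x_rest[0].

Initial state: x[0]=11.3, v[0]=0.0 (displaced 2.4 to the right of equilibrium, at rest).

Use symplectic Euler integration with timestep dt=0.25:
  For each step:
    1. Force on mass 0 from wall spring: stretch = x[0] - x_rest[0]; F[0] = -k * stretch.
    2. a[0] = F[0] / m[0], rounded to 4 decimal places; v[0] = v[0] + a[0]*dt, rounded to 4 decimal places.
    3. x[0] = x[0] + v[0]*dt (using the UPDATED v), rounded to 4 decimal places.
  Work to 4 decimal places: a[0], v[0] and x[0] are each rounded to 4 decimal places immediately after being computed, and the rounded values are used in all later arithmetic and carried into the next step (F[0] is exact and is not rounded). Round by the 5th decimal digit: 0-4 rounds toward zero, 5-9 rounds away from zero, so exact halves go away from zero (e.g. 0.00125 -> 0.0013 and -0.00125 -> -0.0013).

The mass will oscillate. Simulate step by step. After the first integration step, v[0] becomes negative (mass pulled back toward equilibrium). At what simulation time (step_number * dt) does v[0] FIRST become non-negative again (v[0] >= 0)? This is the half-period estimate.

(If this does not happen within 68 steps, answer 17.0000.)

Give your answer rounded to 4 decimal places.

Answer: 1.2500

Derivation:
Step 0: x=[11.3000] v=[0.0000]
Step 1: x=[10.1900] v=[-4.4400]
Step 2: x=[8.4834] v=[-6.8265]
Step 3: x=[6.9695] v=[-6.0558]
Step 4: x=[6.3484] v=[-2.4844]
Step 5: x=[6.9074] v=[2.2361]
First v>=0 after going negative at step 5, time=1.2500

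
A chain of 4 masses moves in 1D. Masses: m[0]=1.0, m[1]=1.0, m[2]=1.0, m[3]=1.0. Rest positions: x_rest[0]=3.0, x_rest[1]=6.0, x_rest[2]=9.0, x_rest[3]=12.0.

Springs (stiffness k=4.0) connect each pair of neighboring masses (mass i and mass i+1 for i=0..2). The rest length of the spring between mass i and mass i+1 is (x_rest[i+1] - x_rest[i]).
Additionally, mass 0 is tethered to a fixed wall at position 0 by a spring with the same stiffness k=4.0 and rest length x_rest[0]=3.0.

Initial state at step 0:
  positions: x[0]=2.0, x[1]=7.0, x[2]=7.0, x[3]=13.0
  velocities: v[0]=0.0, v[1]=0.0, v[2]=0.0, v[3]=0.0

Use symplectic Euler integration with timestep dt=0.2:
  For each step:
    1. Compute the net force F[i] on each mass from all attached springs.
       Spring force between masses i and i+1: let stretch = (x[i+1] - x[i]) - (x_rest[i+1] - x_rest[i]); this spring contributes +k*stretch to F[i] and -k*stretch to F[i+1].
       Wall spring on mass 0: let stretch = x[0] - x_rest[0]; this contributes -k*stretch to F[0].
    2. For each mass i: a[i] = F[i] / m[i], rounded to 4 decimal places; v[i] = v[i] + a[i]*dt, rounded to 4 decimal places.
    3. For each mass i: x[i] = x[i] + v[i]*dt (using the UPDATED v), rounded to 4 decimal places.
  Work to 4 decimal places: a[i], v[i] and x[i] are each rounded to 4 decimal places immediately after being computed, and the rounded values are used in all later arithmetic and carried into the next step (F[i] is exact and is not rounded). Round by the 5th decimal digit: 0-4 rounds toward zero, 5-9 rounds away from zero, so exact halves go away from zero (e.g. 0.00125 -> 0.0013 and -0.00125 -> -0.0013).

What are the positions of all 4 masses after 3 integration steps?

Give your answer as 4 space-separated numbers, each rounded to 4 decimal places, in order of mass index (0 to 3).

Step 0: x=[2.0000 7.0000 7.0000 13.0000] v=[0.0000 0.0000 0.0000 0.0000]
Step 1: x=[2.4800 6.2000 7.9600 12.5200] v=[2.4000 -4.0000 4.8000 -2.4000]
Step 2: x=[3.1584 5.0864 9.3680 11.7904] v=[3.3920 -5.5680 7.0400 -3.6480]
Step 3: x=[3.6399 4.3494 10.4785 11.1532] v=[2.4077 -3.6851 5.5526 -3.1859]

Answer: 3.6399 4.3494 10.4785 11.1532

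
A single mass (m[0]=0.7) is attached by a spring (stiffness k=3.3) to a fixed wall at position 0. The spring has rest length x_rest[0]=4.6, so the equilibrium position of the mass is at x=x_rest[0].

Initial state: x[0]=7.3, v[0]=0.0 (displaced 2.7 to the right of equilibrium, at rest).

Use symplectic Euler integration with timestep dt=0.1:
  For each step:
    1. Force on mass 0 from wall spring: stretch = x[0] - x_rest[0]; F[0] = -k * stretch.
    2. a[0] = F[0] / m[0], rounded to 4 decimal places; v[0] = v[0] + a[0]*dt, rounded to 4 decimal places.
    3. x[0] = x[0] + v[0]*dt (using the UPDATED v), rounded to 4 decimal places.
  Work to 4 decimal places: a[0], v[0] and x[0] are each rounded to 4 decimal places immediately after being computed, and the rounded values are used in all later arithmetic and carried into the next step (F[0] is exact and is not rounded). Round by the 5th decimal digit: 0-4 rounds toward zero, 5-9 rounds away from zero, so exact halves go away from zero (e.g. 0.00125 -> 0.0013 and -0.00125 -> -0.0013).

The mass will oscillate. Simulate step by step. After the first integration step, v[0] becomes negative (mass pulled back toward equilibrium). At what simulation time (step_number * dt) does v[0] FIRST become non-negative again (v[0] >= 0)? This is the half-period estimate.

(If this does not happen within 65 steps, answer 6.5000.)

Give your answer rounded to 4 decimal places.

Step 0: x=[7.3000] v=[0.0000]
Step 1: x=[7.1727] v=[-1.2729]
Step 2: x=[6.9241] v=[-2.4857]
Step 3: x=[6.5660] v=[-3.5814]
Step 4: x=[6.1152] v=[-4.5082]
Step 5: x=[5.5930] v=[-5.2225]
Step 6: x=[5.0239] v=[-5.6906]
Step 7: x=[4.4349] v=[-5.8904]
Step 8: x=[3.8536] v=[-5.8126]
Step 9: x=[3.3075] v=[-5.4607]
Step 10: x=[2.8224] v=[-4.8514]
Step 11: x=[2.4211] v=[-4.0134]
Step 12: x=[2.1225] v=[-2.9862]
Step 13: x=[1.9407] v=[-1.8182]
Step 14: x=[1.8843] v=[-0.5645]
Step 15: x=[1.9559] v=[0.7158]
First v>=0 after going negative at step 15, time=1.5000

Answer: 1.5000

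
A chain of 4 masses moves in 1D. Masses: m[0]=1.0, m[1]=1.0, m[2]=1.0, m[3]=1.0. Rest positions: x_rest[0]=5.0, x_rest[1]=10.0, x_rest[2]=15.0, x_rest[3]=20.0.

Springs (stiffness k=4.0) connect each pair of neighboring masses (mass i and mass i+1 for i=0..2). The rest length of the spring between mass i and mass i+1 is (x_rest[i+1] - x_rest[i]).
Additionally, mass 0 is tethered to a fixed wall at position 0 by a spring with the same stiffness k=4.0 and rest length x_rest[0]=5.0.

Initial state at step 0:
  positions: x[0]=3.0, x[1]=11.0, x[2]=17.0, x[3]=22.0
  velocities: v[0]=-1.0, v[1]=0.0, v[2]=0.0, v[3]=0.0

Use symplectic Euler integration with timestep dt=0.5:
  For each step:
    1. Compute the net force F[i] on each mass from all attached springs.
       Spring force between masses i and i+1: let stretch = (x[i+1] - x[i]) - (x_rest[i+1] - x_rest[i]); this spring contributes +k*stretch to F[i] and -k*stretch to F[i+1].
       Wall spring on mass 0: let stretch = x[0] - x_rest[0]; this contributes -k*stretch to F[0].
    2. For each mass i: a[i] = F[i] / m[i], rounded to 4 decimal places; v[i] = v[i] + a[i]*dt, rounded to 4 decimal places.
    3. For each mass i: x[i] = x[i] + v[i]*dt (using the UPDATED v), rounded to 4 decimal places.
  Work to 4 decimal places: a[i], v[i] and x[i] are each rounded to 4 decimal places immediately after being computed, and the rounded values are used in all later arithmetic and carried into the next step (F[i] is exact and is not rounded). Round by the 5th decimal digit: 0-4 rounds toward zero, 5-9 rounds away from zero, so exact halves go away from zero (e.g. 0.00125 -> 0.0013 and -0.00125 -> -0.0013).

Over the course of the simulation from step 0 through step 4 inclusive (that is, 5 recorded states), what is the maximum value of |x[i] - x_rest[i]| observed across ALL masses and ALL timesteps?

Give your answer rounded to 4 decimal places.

Step 0: x=[3.0000 11.0000 17.0000 22.0000] v=[-1.0000 0.0000 0.0000 0.0000]
Step 1: x=[7.5000 9.0000 16.0000 22.0000] v=[9.0000 -4.0000 -2.0000 0.0000]
Step 2: x=[6.0000 12.5000 14.0000 21.0000] v=[-3.0000 7.0000 -4.0000 -2.0000]
Step 3: x=[5.0000 11.0000 17.5000 18.0000] v=[-2.0000 -3.0000 7.0000 -6.0000]
Step 4: x=[5.0000 10.0000 15.0000 19.5000] v=[0.0000 -2.0000 -5.0000 3.0000]
Max displacement = 2.5000

Answer: 2.5000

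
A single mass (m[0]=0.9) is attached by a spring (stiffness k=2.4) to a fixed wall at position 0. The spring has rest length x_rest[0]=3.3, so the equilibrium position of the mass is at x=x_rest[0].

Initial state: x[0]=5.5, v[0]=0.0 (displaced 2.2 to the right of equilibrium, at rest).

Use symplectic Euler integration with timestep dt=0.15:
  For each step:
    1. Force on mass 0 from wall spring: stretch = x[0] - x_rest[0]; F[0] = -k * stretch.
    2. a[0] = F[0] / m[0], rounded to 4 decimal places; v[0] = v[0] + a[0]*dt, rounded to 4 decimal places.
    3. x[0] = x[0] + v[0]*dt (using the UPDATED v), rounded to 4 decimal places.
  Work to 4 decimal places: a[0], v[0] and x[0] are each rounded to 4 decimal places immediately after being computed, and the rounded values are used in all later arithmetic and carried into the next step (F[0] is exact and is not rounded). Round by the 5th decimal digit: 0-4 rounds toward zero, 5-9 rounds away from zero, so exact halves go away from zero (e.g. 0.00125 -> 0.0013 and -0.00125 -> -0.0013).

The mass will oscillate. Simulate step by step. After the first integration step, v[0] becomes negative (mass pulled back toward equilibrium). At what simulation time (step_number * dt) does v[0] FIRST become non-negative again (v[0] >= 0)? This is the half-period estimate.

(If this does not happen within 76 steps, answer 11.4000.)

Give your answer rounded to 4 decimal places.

Step 0: x=[5.5000] v=[0.0000]
Step 1: x=[5.3680] v=[-0.8800]
Step 2: x=[5.1119] v=[-1.7072]
Step 3: x=[4.7471] v=[-2.4320]
Step 4: x=[4.2955] v=[-3.0108]
Step 5: x=[3.7842] v=[-3.4090]
Step 6: x=[3.2438] v=[-3.6027]
Step 7: x=[2.7068] v=[-3.5802]
Step 8: x=[2.2054] v=[-3.3429]
Step 9: x=[1.7696] v=[-2.9051]
Step 10: x=[1.4257] v=[-2.2929]
Step 11: x=[1.1942] v=[-1.5432]
Step 12: x=[1.0891] v=[-0.7009]
Step 13: x=[1.1166] v=[0.1835]
First v>=0 after going negative at step 13, time=1.9500

Answer: 1.9500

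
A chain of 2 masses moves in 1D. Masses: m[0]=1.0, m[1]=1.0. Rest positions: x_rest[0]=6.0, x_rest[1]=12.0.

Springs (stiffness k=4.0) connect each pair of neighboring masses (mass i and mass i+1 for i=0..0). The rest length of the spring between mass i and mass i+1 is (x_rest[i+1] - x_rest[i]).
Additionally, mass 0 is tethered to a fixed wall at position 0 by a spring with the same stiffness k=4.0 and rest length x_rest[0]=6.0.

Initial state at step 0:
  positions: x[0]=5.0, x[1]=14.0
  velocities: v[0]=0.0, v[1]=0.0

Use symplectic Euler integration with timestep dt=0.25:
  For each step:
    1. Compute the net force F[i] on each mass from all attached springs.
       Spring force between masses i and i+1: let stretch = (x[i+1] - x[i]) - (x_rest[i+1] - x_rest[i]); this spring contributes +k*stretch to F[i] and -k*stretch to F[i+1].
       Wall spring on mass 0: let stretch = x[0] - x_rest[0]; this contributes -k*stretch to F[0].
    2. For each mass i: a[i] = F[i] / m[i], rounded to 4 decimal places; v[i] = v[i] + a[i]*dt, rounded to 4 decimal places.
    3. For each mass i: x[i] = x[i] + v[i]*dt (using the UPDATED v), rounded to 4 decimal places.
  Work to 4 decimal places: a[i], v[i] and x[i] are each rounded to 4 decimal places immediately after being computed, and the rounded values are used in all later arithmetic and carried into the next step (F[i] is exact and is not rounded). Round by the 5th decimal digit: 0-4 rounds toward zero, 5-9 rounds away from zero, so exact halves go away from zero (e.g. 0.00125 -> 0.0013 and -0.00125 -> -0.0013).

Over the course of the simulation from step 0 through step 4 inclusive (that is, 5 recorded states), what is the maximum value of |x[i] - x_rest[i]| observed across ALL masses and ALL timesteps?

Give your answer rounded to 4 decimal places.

Step 0: x=[5.0000 14.0000] v=[0.0000 0.0000]
Step 1: x=[6.0000 13.2500] v=[4.0000 -3.0000]
Step 2: x=[7.3125 12.1875] v=[5.2500 -4.2500]
Step 3: x=[8.0156 11.4063] v=[2.8125 -3.1250]
Step 4: x=[7.5625 11.2774] v=[-1.8124 -0.5157]
Max displacement = 2.0156

Answer: 2.0156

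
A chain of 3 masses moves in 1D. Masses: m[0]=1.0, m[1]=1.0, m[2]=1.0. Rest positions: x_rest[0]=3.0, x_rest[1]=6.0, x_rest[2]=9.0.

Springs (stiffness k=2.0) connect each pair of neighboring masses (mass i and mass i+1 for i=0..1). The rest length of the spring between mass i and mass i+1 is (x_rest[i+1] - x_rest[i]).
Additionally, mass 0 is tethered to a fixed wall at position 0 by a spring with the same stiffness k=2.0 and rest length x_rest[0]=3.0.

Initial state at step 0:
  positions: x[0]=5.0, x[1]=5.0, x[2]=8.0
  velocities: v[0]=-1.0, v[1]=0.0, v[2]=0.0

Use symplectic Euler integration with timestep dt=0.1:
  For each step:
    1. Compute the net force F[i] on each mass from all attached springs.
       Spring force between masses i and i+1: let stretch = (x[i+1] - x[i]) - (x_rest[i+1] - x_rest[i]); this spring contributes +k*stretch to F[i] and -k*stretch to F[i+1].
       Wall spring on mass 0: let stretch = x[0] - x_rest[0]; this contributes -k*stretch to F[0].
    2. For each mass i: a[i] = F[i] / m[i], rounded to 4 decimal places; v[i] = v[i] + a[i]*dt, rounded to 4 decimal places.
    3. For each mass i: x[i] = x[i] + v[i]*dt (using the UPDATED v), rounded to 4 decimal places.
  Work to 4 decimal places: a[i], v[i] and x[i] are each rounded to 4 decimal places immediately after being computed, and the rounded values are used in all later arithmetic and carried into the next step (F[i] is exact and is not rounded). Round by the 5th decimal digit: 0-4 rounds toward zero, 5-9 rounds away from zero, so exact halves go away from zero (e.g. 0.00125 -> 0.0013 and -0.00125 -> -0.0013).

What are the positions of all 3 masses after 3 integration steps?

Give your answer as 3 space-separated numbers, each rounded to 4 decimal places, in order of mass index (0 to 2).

Step 0: x=[5.0000 5.0000 8.0000] v=[-1.0000 0.0000 0.0000]
Step 1: x=[4.8000 5.0600 8.0000] v=[-2.0000 0.6000 0.0000]
Step 2: x=[4.5092 5.1736 8.0012] v=[-2.9080 1.1360 0.0120]
Step 3: x=[4.1415 5.3305 8.0059] v=[-3.6770 1.5686 0.0465]

Answer: 4.1415 5.3305 8.0059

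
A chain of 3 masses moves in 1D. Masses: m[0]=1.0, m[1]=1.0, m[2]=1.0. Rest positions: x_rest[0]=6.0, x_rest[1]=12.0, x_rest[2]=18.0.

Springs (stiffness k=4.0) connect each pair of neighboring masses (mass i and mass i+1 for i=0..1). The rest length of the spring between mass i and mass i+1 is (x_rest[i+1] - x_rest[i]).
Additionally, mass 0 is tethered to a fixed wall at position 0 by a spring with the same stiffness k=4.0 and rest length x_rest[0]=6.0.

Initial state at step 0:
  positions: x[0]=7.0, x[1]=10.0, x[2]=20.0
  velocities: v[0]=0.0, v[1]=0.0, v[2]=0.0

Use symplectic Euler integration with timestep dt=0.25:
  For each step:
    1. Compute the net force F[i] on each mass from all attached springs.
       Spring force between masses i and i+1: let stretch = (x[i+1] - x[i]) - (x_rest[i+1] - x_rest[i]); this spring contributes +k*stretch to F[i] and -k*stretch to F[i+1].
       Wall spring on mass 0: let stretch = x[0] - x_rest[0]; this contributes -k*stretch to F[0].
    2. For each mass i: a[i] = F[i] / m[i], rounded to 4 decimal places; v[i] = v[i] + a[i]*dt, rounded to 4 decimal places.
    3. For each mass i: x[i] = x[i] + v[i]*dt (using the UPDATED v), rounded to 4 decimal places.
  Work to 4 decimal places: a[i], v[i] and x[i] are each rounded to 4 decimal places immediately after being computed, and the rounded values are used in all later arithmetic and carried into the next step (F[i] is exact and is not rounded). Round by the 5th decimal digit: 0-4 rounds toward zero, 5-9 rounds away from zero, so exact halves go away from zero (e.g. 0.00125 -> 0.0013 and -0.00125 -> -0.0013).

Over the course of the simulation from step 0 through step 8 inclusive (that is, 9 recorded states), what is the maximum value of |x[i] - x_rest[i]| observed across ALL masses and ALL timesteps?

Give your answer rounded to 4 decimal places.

Answer: 2.7188

Derivation:
Step 0: x=[7.0000 10.0000 20.0000] v=[0.0000 0.0000 0.0000]
Step 1: x=[6.0000 11.7500 19.0000] v=[-4.0000 7.0000 -4.0000]
Step 2: x=[4.9375 13.8750 17.6875] v=[-4.2500 8.5000 -5.2500]
Step 3: x=[4.8750 14.7188 16.9219] v=[-0.2500 3.3750 -3.0625]
Step 4: x=[6.0547 13.6524 17.1055] v=[4.7188 -4.2657 0.7344]
Step 5: x=[7.6202 11.5498 17.9258] v=[6.2618 -8.4103 3.2813]
Step 6: x=[8.2630 10.0588 18.6521] v=[2.5712 -5.9639 2.9053]
Step 7: x=[7.2890 10.2672 18.7301] v=[-3.8960 0.8336 0.3120]
Step 8: x=[5.2373 11.8468 18.1924] v=[-8.2068 6.3183 -2.1509]
Max displacement = 2.7188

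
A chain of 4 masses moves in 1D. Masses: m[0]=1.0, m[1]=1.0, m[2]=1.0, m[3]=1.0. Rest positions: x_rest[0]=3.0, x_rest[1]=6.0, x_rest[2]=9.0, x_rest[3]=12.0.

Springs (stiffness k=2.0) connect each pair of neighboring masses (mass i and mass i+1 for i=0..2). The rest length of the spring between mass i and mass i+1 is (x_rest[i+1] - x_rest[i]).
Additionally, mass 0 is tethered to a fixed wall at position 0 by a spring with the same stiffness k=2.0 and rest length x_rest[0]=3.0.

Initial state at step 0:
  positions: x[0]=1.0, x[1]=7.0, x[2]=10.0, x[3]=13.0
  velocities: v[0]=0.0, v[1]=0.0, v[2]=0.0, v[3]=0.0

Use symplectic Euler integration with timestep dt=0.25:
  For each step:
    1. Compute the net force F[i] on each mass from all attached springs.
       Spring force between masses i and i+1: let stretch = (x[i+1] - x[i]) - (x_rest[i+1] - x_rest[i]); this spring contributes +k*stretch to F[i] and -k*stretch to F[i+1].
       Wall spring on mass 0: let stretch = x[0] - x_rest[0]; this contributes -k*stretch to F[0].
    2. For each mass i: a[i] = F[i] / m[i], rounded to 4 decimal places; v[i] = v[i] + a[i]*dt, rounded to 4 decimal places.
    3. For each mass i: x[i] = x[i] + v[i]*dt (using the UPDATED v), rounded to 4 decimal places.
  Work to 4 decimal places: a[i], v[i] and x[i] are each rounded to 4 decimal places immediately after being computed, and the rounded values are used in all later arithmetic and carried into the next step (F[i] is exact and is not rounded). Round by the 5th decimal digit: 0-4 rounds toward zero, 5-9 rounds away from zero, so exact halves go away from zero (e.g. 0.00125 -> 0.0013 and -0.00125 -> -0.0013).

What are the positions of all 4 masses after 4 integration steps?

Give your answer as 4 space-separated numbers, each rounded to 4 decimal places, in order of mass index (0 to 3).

Step 0: x=[1.0000 7.0000 10.0000 13.0000] v=[0.0000 0.0000 0.0000 0.0000]
Step 1: x=[1.6250 6.6250 10.0000 13.0000] v=[2.5000 -1.5000 0.0000 0.0000]
Step 2: x=[2.6719 6.0469 9.9531 13.0000] v=[4.1875 -2.3125 -0.1875 0.0000]
Step 3: x=[3.8067 5.5352 9.7988 12.9941] v=[4.5391 -2.0469 -0.6172 -0.0235]
Step 4: x=[4.6817 5.3404 9.5110 12.9638] v=[3.5000 -0.7794 -1.1514 -0.1212]

Answer: 4.6817 5.3404 9.5110 12.9638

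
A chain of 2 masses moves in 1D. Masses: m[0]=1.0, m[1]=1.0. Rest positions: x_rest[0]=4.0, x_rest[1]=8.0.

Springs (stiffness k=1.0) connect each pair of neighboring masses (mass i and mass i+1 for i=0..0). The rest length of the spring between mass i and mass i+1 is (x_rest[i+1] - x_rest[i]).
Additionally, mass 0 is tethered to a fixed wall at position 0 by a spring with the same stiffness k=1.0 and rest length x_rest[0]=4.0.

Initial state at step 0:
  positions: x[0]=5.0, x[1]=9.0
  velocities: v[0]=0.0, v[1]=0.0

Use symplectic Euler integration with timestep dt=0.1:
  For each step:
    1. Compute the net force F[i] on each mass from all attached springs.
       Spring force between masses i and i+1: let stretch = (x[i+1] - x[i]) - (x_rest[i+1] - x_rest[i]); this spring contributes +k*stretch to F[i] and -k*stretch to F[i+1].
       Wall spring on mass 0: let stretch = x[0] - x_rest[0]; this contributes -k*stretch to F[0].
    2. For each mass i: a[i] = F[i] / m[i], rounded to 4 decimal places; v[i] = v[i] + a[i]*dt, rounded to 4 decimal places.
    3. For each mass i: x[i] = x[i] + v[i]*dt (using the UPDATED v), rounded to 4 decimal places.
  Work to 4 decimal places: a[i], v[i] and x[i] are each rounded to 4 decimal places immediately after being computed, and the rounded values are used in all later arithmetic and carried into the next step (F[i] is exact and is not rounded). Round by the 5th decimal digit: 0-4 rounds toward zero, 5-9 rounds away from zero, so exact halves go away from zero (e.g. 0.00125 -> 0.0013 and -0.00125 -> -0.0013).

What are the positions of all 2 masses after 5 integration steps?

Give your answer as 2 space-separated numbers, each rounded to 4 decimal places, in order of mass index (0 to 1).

Answer: 4.8569 8.9966

Derivation:
Step 0: x=[5.0000 9.0000] v=[0.0000 0.0000]
Step 1: x=[4.9900 9.0000] v=[-0.1000 0.0000]
Step 2: x=[4.9702 8.9999] v=[-0.1980 -0.0010]
Step 3: x=[4.9410 8.9995] v=[-0.2921 -0.0040]
Step 4: x=[4.9030 8.9985] v=[-0.3804 -0.0099]
Step 5: x=[4.8569 8.9966] v=[-0.4612 -0.0195]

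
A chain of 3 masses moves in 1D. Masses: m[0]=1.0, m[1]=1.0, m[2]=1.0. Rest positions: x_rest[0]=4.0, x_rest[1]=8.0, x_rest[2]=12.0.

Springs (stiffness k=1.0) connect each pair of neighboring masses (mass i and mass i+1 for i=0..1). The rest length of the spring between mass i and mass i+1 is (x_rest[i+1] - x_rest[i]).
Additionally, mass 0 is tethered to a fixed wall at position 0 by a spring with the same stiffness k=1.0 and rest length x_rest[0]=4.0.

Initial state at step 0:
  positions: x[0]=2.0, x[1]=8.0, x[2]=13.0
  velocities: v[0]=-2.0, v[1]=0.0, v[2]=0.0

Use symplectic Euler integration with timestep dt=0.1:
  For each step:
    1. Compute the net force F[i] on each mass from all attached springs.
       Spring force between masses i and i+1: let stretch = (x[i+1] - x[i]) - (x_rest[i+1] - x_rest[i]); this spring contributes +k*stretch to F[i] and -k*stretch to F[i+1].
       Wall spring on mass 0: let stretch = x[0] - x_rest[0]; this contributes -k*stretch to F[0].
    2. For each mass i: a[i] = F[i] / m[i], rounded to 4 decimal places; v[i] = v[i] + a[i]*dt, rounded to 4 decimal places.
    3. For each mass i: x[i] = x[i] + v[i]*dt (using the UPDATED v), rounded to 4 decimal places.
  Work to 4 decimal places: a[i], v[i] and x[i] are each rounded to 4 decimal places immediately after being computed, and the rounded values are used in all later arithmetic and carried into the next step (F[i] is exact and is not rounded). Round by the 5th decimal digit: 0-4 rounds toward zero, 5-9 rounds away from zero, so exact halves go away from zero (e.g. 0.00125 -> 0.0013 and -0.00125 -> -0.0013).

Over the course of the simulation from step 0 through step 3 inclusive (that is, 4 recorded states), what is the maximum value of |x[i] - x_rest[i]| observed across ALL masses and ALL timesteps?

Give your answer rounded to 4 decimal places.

Answer: 2.3486

Derivation:
Step 0: x=[2.0000 8.0000 13.0000] v=[-2.0000 0.0000 0.0000]
Step 1: x=[1.8400 7.9900 12.9900] v=[-1.6000 -0.1000 -0.1000]
Step 2: x=[1.7231 7.9685 12.9700] v=[-1.1690 -0.2150 -0.2000]
Step 3: x=[1.6514 7.9346 12.9400] v=[-0.7168 -0.3394 -0.3002]
Max displacement = 2.3486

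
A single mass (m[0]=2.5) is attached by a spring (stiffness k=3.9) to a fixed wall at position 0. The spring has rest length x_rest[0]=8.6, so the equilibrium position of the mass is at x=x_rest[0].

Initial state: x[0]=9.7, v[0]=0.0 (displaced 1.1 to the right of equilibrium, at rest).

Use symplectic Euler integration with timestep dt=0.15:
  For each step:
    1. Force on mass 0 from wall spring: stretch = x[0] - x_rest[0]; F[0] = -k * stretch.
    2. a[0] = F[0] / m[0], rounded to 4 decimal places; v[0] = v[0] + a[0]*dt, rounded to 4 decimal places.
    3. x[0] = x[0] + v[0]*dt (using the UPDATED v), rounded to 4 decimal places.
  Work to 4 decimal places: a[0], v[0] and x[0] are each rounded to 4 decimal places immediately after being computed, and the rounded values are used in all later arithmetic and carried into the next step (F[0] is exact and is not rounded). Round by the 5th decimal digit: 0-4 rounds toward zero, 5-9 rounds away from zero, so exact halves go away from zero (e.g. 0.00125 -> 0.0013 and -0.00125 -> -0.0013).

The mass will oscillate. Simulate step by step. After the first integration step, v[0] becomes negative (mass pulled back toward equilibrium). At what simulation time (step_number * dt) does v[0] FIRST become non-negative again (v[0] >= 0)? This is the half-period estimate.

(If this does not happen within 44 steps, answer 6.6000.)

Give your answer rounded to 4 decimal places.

Step 0: x=[9.7000] v=[0.0000]
Step 1: x=[9.6614] v=[-0.2574]
Step 2: x=[9.5855] v=[-0.5058]
Step 3: x=[9.4750] v=[-0.7364]
Step 4: x=[9.3338] v=[-0.9412]
Step 5: x=[9.1669] v=[-1.1129]
Step 6: x=[8.9801] v=[-1.2456]
Step 7: x=[8.7799] v=[-1.3346]
Step 8: x=[8.5734] v=[-1.3767]
Step 9: x=[8.3678] v=[-1.3705]
Step 10: x=[8.1704] v=[-1.3162]
Step 11: x=[7.9880] v=[-1.2157]
Step 12: x=[7.8271] v=[-1.0725]
Step 13: x=[7.6934] v=[-0.8916]
Step 14: x=[7.5915] v=[-0.6795]
Step 15: x=[7.5250] v=[-0.4435]
Step 16: x=[7.4962] v=[-0.1920]
Step 17: x=[7.5061] v=[0.0663]
First v>=0 after going negative at step 17, time=2.5500

Answer: 2.5500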